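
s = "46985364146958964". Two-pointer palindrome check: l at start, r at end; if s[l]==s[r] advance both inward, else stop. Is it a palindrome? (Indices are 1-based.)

not a palindrome (mismatch at 6,12)

l=1 r=17: '4'=='4', l++,r--
l=2 r=16: '6'=='6', l++,r--
l=3 r=15: '9'=='9', l++,r--
l=4 r=14: '8'=='8', l++,r--
l=5 r=13: '5'=='5', l++,r--
l=6 r=12: '3'!='9', stop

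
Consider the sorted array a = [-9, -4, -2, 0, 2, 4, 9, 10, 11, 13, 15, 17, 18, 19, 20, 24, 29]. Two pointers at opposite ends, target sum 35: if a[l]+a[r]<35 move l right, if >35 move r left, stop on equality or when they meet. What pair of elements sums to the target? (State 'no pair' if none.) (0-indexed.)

[0,16] -9+29=20 <35 → l++
[1,16] -4+29=25 <35 → l++
[2,16] -2+29=27 <35 → l++
[3,16] 0+29=29 <35 → l++
[4,16] 2+29=31 <35 → l++
[5,16] 4+29=33 <35 → l++
[6,16] 9+29=38 >35 → r--
[6,15] 9+24=33 <35 → l++
[7,15] 10+24=34 <35 → l++
[8,15] 11+24=35 → found

(11, 24)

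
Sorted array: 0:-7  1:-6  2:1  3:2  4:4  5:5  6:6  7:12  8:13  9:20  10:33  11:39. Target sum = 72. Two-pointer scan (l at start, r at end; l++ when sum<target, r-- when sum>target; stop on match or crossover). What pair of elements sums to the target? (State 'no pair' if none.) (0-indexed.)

l=0 r=11: -7+39=32 <72, l++
l=1 r=11: -6+39=33 <72, l++
l=2 r=11: 1+39=40 <72, l++
l=3 r=11: 2+39=41 <72, l++
l=4 r=11: 4+39=43 <72, l++
l=5 r=11: 5+39=44 <72, l++
l=6 r=11: 6+39=45 <72, l++
l=7 r=11: 12+39=51 <72, l++
l=8 r=11: 13+39=52 <72, l++
l=9 r=11: 20+39=59 <72, l++
l=10 r=11: 33+39=72, found

(33, 39)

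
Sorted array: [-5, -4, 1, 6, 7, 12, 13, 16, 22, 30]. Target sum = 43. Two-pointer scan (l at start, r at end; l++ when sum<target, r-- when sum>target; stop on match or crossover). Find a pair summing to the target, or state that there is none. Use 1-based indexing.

[1,10] -5+30=25 <43 → l++
[2,10] -4+30=26 <43 → l++
[3,10] 1+30=31 <43 → l++
[4,10] 6+30=36 <43 → l++
[5,10] 7+30=37 <43 → l++
[6,10] 12+30=42 <43 → l++
[7,10] 13+30=43 → found

(13, 30)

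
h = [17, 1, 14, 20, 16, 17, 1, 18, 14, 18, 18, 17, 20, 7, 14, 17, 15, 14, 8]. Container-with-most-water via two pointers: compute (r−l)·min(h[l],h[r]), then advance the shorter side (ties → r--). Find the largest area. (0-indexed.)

l=0 r=18: min(17,8)*18=144 best=144 *, r--
l=0 r=17: min(17,14)*17=238 best=238 *, r--
l=0 r=16: min(17,15)*16=240 best=240 *, r--
l=0 r=15: min(17,17)*15=255 best=255 *, r--
l=0 r=14: min(17,14)*14=196 best=255, r--
l=0 r=13: min(17,7)*13=91 best=255, r--
l=0 r=12: min(17,20)*12=204 best=255, l++
l=1 r=12: min(1,20)*11=11 best=255, l++
l=2 r=12: min(14,20)*10=140 best=255, l++
l=3 r=12: min(20,20)*9=180 best=255, r--
l=3 r=11: min(20,17)*8=136 best=255, r--
l=3 r=10: min(20,18)*7=126 best=255, r--
l=3 r=9: min(20,18)*6=108 best=255, r--
l=3 r=8: min(20,14)*5=70 best=255, r--
l=3 r=7: min(20,18)*4=72 best=255, r--
l=3 r=6: min(20,1)*3=3 best=255, r--
l=3 r=5: min(20,17)*2=34 best=255, r--
l=3 r=4: min(20,16)*1=16 best=255, r--

max area = 255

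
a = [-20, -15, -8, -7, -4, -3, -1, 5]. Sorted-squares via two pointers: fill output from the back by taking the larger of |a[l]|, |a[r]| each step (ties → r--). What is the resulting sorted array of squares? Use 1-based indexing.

[1, 9, 16, 25, 49, 64, 225, 400]

[1,8] |-20|>|5| out[8]=400 → l++
[2,8] |-15|>|5| out[7]=225 → l++
[3,8] |-8|>|5| out[6]=64 → l++
[4,8] |-7|>|5| out[5]=49 → l++
[5,8] |-4|<=|5| out[4]=25 → r--
[5,7] |-4|>|-1| out[3]=16 → l++
[6,7] |-3|>|-1| out[2]=9 → l++
[7,7] |-1|<=|-1| out[1]=1 → r--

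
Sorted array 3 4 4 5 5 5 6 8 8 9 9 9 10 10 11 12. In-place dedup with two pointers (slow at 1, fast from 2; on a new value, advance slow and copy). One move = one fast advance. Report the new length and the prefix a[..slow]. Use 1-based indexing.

length 9; prefix = [3, 4, 5, 6, 8, 9, 10, 11, 12]

(s=1,f=2) a[fast]=4≠a[slow]=3 write a[2]=4 → slow++,fast++
(s=2,f=3) a[fast]=4=a[slow] dup → fast++
(s=2,f=4) a[fast]=5≠a[slow]=4 write a[3]=5 → slow++,fast++
(s=3,f=5) a[fast]=5=a[slow] dup → fast++
(s=3,f=6) a[fast]=5=a[slow] dup → fast++
(s=3,f=7) a[fast]=6≠a[slow]=5 write a[4]=6 → slow++,fast++
(s=4,f=8) a[fast]=8≠a[slow]=6 write a[5]=8 → slow++,fast++
(s=5,f=9) a[fast]=8=a[slow] dup → fast++
(s=5,f=10) a[fast]=9≠a[slow]=8 write a[6]=9 → slow++,fast++
(s=6,f=11) a[fast]=9=a[slow] dup → fast++
(s=6,f=12) a[fast]=9=a[slow] dup → fast++
(s=6,f=13) a[fast]=10≠a[slow]=9 write a[7]=10 → slow++,fast++
(s=7,f=14) a[fast]=10=a[slow] dup → fast++
(s=7,f=15) a[fast]=11≠a[slow]=10 write a[8]=11 → slow++,fast++
(s=8,f=16) a[fast]=12≠a[slow]=11 write a[9]=12 → slow++,fast++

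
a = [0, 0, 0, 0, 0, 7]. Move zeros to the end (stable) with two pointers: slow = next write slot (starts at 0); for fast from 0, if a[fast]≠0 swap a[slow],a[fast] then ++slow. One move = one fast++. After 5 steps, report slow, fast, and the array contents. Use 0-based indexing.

slow=0, fast=5, a=[0, 0, 0, 0, 0, 7]

(s=0,f=0) a[fast]=0 → fast++
(s=0,f=1) a[fast]=0 → fast++
(s=0,f=2) a[fast]=0 → fast++
(s=0,f=3) a[fast]=0 → fast++
(s=0,f=4) a[fast]=0 → fast++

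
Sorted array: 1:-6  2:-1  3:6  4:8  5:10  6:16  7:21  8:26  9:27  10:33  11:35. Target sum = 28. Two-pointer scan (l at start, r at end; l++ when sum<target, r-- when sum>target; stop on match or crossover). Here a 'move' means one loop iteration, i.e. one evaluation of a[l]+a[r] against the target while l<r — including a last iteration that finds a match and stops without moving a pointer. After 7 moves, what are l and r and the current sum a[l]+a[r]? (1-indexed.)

l=4, r=7, sum=29

l=1 r=11: -6+35=29 >28, r--
l=1 r=10: -6+33=27 <28, l++
l=2 r=10: -1+33=32 >28, r--
l=2 r=9: -1+27=26 <28, l++
l=3 r=9: 6+27=33 >28, r--
l=3 r=8: 6+26=32 >28, r--
l=3 r=7: 6+21=27 <28, l++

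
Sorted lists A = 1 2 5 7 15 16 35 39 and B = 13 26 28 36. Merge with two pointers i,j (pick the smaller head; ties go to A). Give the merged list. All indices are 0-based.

i=0 j=0: A[i]=1<=B[j]=13 take 1, i++
i=1 j=0: A[i]=2<=B[j]=13 take 2, i++
i=2 j=0: A[i]=5<=B[j]=13 take 5, i++
i=3 j=0: A[i]=7<=B[j]=13 take 7, i++
i=4 j=0: A[i]=15>B[j]=13 take 13, j++
i=4 j=1: A[i]=15<=B[j]=26 take 15, i++
i=5 j=1: A[i]=16<=B[j]=26 take 16, i++
i=6 j=1: A[i]=35>B[j]=26 take 26, j++
i=6 j=2: A[i]=35>B[j]=28 take 28, j++
i=6 j=3: A[i]=35<=B[j]=36 take 35, i++
i=7 j=3: A[i]=39>B[j]=36 take 36, j++
i=7 j=4: B done, take A[i]=39, i++

[1, 2, 5, 7, 13, 15, 16, 26, 28, 35, 36, 39]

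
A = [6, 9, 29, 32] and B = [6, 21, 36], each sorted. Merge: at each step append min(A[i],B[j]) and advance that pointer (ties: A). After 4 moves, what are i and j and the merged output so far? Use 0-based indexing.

i=2, j=2, merged so far=[6, 6, 9, 21]

[i=0,j=0] A[i]=6<=B[j]=6 take 6 → i++
[i=1,j=0] A[i]=9>B[j]=6 take 6 → j++
[i=1,j=1] A[i]=9<=B[j]=21 take 9 → i++
[i=2,j=1] A[i]=29>B[j]=21 take 21 → j++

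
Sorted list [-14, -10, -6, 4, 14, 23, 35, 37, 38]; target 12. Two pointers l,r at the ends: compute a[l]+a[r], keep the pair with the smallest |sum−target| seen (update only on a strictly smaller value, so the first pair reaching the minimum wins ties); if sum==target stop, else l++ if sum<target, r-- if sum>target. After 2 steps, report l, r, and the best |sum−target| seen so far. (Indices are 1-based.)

l=1, r=7, best |Δ|=11

l=1 r=9: -14+38=24 d=12 *, r--
l=1 r=8: -14+37=23 d=11 *, r--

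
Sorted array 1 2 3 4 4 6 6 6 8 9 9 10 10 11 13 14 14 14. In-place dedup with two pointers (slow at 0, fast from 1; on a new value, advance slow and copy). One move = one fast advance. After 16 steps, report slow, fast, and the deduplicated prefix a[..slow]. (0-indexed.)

slow=10, fast=17, prefix=[1, 2, 3, 4, 6, 8, 9, 10, 11, 13, 14]

slow=0 fast=1: a[fast]=2≠a[slow]=1 write a[1]=2, slow++,fast++
slow=1 fast=2: a[fast]=3≠a[slow]=2 write a[2]=3, slow++,fast++
slow=2 fast=3: a[fast]=4≠a[slow]=3 write a[3]=4, slow++,fast++
slow=3 fast=4: a[fast]=4=a[slow] dup, fast++
slow=3 fast=5: a[fast]=6≠a[slow]=4 write a[4]=6, slow++,fast++
slow=4 fast=6: a[fast]=6=a[slow] dup, fast++
slow=4 fast=7: a[fast]=6=a[slow] dup, fast++
slow=4 fast=8: a[fast]=8≠a[slow]=6 write a[5]=8, slow++,fast++
slow=5 fast=9: a[fast]=9≠a[slow]=8 write a[6]=9, slow++,fast++
slow=6 fast=10: a[fast]=9=a[slow] dup, fast++
slow=6 fast=11: a[fast]=10≠a[slow]=9 write a[7]=10, slow++,fast++
slow=7 fast=12: a[fast]=10=a[slow] dup, fast++
slow=7 fast=13: a[fast]=11≠a[slow]=10 write a[8]=11, slow++,fast++
slow=8 fast=14: a[fast]=13≠a[slow]=11 write a[9]=13, slow++,fast++
slow=9 fast=15: a[fast]=14≠a[slow]=13 write a[10]=14, slow++,fast++
slow=10 fast=16: a[fast]=14=a[slow] dup, fast++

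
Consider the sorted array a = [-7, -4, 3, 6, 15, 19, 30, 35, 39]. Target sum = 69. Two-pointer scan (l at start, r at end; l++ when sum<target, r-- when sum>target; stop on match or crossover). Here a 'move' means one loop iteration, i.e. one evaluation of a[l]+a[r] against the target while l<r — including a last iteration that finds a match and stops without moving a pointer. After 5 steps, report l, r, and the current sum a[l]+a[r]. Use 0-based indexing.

l=5, r=8, sum=58

[0,8] -7+39=32 <69 → l++
[1,8] -4+39=35 <69 → l++
[2,8] 3+39=42 <69 → l++
[3,8] 6+39=45 <69 → l++
[4,8] 15+39=54 <69 → l++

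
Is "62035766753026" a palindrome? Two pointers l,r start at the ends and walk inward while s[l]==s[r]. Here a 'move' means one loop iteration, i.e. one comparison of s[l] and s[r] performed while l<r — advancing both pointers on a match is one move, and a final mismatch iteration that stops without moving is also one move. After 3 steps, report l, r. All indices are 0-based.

[0,13] '6'=='6' → l++,r--
[1,12] '2'=='2' → l++,r--
[2,11] '0'=='0' → l++,r--

l=3, r=10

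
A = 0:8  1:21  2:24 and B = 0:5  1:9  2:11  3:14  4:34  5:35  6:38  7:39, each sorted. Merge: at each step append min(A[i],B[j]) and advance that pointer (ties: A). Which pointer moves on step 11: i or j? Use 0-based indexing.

i=0 j=0: A[i]=8>B[j]=5 take 5, j++
i=0 j=1: A[i]=8<=B[j]=9 take 8, i++
i=1 j=1: A[i]=21>B[j]=9 take 9, j++
i=1 j=2: A[i]=21>B[j]=11 take 11, j++
i=1 j=3: A[i]=21>B[j]=14 take 14, j++
i=1 j=4: A[i]=21<=B[j]=34 take 21, i++
i=2 j=4: A[i]=24<=B[j]=34 take 24, i++
i=3 j=4: A done, take B[j]=34, j++
i=3 j=5: A done, take B[j]=35, j++
i=3 j=6: A done, take B[j]=38, j++
i=3 j=7: A done, take B[j]=39, j++

j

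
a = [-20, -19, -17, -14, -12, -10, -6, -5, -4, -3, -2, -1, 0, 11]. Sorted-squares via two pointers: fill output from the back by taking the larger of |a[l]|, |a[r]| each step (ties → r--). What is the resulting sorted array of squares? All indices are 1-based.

[0, 1, 4, 9, 16, 25, 36, 100, 121, 144, 196, 289, 361, 400]

l=1 r=14: |-20|>|11| out[14]=400, l++
l=2 r=14: |-19|>|11| out[13]=361, l++
l=3 r=14: |-17|>|11| out[12]=289, l++
l=4 r=14: |-14|>|11| out[11]=196, l++
l=5 r=14: |-12|>|11| out[10]=144, l++
l=6 r=14: |-10|<=|11| out[9]=121, r--
l=6 r=13: |-10|>|0| out[8]=100, l++
l=7 r=13: |-6|>|0| out[7]=36, l++
l=8 r=13: |-5|>|0| out[6]=25, l++
l=9 r=13: |-4|>|0| out[5]=16, l++
l=10 r=13: |-3|>|0| out[4]=9, l++
l=11 r=13: |-2|>|0| out[3]=4, l++
l=12 r=13: |-1|>|0| out[2]=1, l++
l=13 r=13: |0|<=|0| out[1]=0, r--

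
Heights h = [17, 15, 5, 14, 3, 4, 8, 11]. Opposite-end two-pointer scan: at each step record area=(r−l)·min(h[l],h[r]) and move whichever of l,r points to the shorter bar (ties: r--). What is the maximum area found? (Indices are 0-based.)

max area = 77

l=0 r=7: min(17,11)*7=77 best=77 *, r--
l=0 r=6: min(17,8)*6=48 best=77, r--
l=0 r=5: min(17,4)*5=20 best=77, r--
l=0 r=4: min(17,3)*4=12 best=77, r--
l=0 r=3: min(17,14)*3=42 best=77, r--
l=0 r=2: min(17,5)*2=10 best=77, r--
l=0 r=1: min(17,15)*1=15 best=77, r--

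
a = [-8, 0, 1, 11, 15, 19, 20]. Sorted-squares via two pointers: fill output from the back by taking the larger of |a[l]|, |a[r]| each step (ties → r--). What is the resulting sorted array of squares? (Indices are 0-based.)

[0,6] |-8|<=|20| out[6]=400 → r--
[0,5] |-8|<=|19| out[5]=361 → r--
[0,4] |-8|<=|15| out[4]=225 → r--
[0,3] |-8|<=|11| out[3]=121 → r--
[0,2] |-8|>|1| out[2]=64 → l++
[1,2] |0|<=|1| out[1]=1 → r--
[1,1] |0|<=|0| out[0]=0 → r--

[0, 1, 64, 121, 225, 361, 400]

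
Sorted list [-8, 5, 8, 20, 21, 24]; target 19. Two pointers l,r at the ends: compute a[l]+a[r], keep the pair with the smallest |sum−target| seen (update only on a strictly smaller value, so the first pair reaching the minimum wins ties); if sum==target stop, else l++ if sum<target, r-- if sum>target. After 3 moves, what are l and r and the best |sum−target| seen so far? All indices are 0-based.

[0,5] -8+24=16 d=3 * → l++
[1,5] 5+24=29 d=10 → r--
[1,4] 5+21=26 d=7 → r--

l=1, r=3, best |Δ|=3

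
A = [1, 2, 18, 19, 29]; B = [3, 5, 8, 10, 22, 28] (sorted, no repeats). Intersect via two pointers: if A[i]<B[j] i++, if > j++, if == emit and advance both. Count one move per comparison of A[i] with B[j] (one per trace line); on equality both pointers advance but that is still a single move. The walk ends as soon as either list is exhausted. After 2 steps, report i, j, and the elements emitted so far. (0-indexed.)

i=2, j=0, emitted=[]

[i=0,j=0] 1<3 → i++
[i=1,j=0] 2<3 → i++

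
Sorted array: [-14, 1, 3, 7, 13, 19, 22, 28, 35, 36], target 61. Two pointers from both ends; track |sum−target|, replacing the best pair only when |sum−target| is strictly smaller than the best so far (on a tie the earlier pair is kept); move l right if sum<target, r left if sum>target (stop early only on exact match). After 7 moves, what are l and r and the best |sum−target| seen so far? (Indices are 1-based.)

l=8, r=10, best |Δ|=3

[1,10] -14+36=22 d=39 * → l++
[2,10] 1+36=37 d=24 * → l++
[3,10] 3+36=39 d=22 * → l++
[4,10] 7+36=43 d=18 * → l++
[5,10] 13+36=49 d=12 * → l++
[6,10] 19+36=55 d=6 * → l++
[7,10] 22+36=58 d=3 * → l++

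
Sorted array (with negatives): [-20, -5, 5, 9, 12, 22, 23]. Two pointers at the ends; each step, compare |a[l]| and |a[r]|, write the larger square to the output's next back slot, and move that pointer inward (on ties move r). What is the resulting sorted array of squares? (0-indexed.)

[25, 25, 81, 144, 400, 484, 529]

[0,6] |-20|<=|23| out[6]=529 → r--
[0,5] |-20|<=|22| out[5]=484 → r--
[0,4] |-20|>|12| out[4]=400 → l++
[1,4] |-5|<=|12| out[3]=144 → r--
[1,3] |-5|<=|9| out[2]=81 → r--
[1,2] |-5|<=|5| out[1]=25 → r--
[1,1] |-5|<=|-5| out[0]=25 → r--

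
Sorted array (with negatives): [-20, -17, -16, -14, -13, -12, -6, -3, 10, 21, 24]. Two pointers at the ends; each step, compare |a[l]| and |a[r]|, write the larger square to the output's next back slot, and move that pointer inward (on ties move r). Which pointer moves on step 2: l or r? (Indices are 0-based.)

r

[0,10] |-20|<=|24| out[10]=576 → r--
[0,9] |-20|<=|21| out[9]=441 → r--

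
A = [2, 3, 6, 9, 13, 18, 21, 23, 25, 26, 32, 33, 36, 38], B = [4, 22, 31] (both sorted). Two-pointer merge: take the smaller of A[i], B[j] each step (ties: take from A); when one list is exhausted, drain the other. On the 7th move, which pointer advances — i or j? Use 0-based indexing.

i

[i=0,j=0] A[i]=2<=B[j]=4 take 2 → i++
[i=1,j=0] A[i]=3<=B[j]=4 take 3 → i++
[i=2,j=0] A[i]=6>B[j]=4 take 4 → j++
[i=2,j=1] A[i]=6<=B[j]=22 take 6 → i++
[i=3,j=1] A[i]=9<=B[j]=22 take 9 → i++
[i=4,j=1] A[i]=13<=B[j]=22 take 13 → i++
[i=5,j=1] A[i]=18<=B[j]=22 take 18 → i++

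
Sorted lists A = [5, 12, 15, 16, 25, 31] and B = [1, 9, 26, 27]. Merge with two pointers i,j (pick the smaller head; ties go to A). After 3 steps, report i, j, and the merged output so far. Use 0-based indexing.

[i=0,j=0] A[i]=5>B[j]=1 take 1 → j++
[i=0,j=1] A[i]=5<=B[j]=9 take 5 → i++
[i=1,j=1] A[i]=12>B[j]=9 take 9 → j++

i=1, j=2, merged so far=[1, 5, 9]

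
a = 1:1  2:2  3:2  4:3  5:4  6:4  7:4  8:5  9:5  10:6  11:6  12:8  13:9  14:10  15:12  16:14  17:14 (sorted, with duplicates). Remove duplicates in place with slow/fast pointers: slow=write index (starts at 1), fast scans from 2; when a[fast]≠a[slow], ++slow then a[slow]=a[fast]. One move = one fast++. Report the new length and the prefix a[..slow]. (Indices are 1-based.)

length 11; prefix = [1, 2, 3, 4, 5, 6, 8, 9, 10, 12, 14]

slow=1 fast=2: a[fast]=2≠a[slow]=1 write a[2]=2, slow++,fast++
slow=2 fast=3: a[fast]=2=a[slow] dup, fast++
slow=2 fast=4: a[fast]=3≠a[slow]=2 write a[3]=3, slow++,fast++
slow=3 fast=5: a[fast]=4≠a[slow]=3 write a[4]=4, slow++,fast++
slow=4 fast=6: a[fast]=4=a[slow] dup, fast++
slow=4 fast=7: a[fast]=4=a[slow] dup, fast++
slow=4 fast=8: a[fast]=5≠a[slow]=4 write a[5]=5, slow++,fast++
slow=5 fast=9: a[fast]=5=a[slow] dup, fast++
slow=5 fast=10: a[fast]=6≠a[slow]=5 write a[6]=6, slow++,fast++
slow=6 fast=11: a[fast]=6=a[slow] dup, fast++
slow=6 fast=12: a[fast]=8≠a[slow]=6 write a[7]=8, slow++,fast++
slow=7 fast=13: a[fast]=9≠a[slow]=8 write a[8]=9, slow++,fast++
slow=8 fast=14: a[fast]=10≠a[slow]=9 write a[9]=10, slow++,fast++
slow=9 fast=15: a[fast]=12≠a[slow]=10 write a[10]=12, slow++,fast++
slow=10 fast=16: a[fast]=14≠a[slow]=12 write a[11]=14, slow++,fast++
slow=11 fast=17: a[fast]=14=a[slow] dup, fast++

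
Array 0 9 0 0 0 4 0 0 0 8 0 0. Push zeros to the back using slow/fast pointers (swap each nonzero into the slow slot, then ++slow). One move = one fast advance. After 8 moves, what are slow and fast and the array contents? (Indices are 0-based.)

slow=2, fast=8, a=[9, 4, 0, 0, 0, 0, 0, 0, 0, 8, 0, 0]

slow=0 fast=0: a[fast]=0, fast++
slow=0 fast=1: a[fast]=9≠0 swap→a[0]=9, slow++,fast++
slow=1 fast=2: a[fast]=0, fast++
slow=1 fast=3: a[fast]=0, fast++
slow=1 fast=4: a[fast]=0, fast++
slow=1 fast=5: a[fast]=4≠0 swap→a[1]=4, slow++,fast++
slow=2 fast=6: a[fast]=0, fast++
slow=2 fast=7: a[fast]=0, fast++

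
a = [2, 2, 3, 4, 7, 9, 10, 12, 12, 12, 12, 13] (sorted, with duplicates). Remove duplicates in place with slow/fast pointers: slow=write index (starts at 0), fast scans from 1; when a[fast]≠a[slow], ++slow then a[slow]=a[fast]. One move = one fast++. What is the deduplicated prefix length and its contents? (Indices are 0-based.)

(s=0,f=1) a[fast]=2=a[slow] dup → fast++
(s=0,f=2) a[fast]=3≠a[slow]=2 write a[1]=3 → slow++,fast++
(s=1,f=3) a[fast]=4≠a[slow]=3 write a[2]=4 → slow++,fast++
(s=2,f=4) a[fast]=7≠a[slow]=4 write a[3]=7 → slow++,fast++
(s=3,f=5) a[fast]=9≠a[slow]=7 write a[4]=9 → slow++,fast++
(s=4,f=6) a[fast]=10≠a[slow]=9 write a[5]=10 → slow++,fast++
(s=5,f=7) a[fast]=12≠a[slow]=10 write a[6]=12 → slow++,fast++
(s=6,f=8) a[fast]=12=a[slow] dup → fast++
(s=6,f=9) a[fast]=12=a[slow] dup → fast++
(s=6,f=10) a[fast]=12=a[slow] dup → fast++
(s=6,f=11) a[fast]=13≠a[slow]=12 write a[7]=13 → slow++,fast++

length 8; prefix = [2, 3, 4, 7, 9, 10, 12, 13]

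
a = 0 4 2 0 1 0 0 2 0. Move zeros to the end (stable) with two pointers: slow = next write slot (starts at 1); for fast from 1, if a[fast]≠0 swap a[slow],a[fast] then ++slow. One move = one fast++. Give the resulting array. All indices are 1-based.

(s=1,f=1) a[fast]=0 → fast++
(s=1,f=2) a[fast]=4≠0 swap→a[1]=4 → slow++,fast++
(s=2,f=3) a[fast]=2≠0 swap→a[2]=2 → slow++,fast++
(s=3,f=4) a[fast]=0 → fast++
(s=3,f=5) a[fast]=1≠0 swap→a[3]=1 → slow++,fast++
(s=4,f=6) a[fast]=0 → fast++
(s=4,f=7) a[fast]=0 → fast++
(s=4,f=8) a[fast]=2≠0 swap→a[4]=2 → slow++,fast++
(s=5,f=9) a[fast]=0 → fast++

[4, 2, 1, 2, 0, 0, 0, 0, 0]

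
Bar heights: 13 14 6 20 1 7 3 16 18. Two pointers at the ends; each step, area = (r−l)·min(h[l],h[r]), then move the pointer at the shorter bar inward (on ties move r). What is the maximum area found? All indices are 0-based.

max area = 104

l=0 r=8: min(13,18)*8=104 best=104 *, l++
l=1 r=8: min(14,18)*7=98 best=104, l++
l=2 r=8: min(6,18)*6=36 best=104, l++
l=3 r=8: min(20,18)*5=90 best=104, r--
l=3 r=7: min(20,16)*4=64 best=104, r--
l=3 r=6: min(20,3)*3=9 best=104, r--
l=3 r=5: min(20,7)*2=14 best=104, r--
l=3 r=4: min(20,1)*1=1 best=104, r--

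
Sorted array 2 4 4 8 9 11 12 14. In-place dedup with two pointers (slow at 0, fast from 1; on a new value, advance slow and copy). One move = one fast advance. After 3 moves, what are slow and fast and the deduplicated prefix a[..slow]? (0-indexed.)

slow=0 fast=1: a[fast]=4≠a[slow]=2 write a[1]=4, slow++,fast++
slow=1 fast=2: a[fast]=4=a[slow] dup, fast++
slow=1 fast=3: a[fast]=8≠a[slow]=4 write a[2]=8, slow++,fast++

slow=2, fast=4, prefix=[2, 4, 8]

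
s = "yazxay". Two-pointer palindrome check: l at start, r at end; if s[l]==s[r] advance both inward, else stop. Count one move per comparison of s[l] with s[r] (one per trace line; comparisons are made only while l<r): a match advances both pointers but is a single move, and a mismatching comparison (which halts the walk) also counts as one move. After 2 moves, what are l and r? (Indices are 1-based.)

l=1 r=6: 'y'=='y', l++,r--
l=2 r=5: 'a'=='a', l++,r--

l=3, r=4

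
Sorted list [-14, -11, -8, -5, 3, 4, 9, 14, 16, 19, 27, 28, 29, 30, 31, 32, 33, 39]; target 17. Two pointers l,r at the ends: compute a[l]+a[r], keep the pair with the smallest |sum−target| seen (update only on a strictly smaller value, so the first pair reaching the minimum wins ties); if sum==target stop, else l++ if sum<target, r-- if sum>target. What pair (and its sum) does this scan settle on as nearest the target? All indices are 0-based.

l=0 r=17: -14+39=25 d=8 *, r--
l=0 r=16: -14+33=19 d=2 *, r--
l=0 r=15: -14+32=18 d=1 *, r--
l=0 r=14: -14+31=17 d=0 *, stop

pair (-14, 31) with sum 17 (|Δ|=0)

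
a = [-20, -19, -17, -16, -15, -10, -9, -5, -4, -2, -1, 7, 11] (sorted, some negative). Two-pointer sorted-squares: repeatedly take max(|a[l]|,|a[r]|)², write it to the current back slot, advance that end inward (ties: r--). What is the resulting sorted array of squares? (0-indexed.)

[1, 4, 16, 25, 49, 81, 100, 121, 225, 256, 289, 361, 400]

[0,12] |-20|>|11| out[12]=400 → l++
[1,12] |-19|>|11| out[11]=361 → l++
[2,12] |-17|>|11| out[10]=289 → l++
[3,12] |-16|>|11| out[9]=256 → l++
[4,12] |-15|>|11| out[8]=225 → l++
[5,12] |-10|<=|11| out[7]=121 → r--
[5,11] |-10|>|7| out[6]=100 → l++
[6,11] |-9|>|7| out[5]=81 → l++
[7,11] |-5|<=|7| out[4]=49 → r--
[7,10] |-5|>|-1| out[3]=25 → l++
[8,10] |-4|>|-1| out[2]=16 → l++
[9,10] |-2|>|-1| out[1]=4 → l++
[10,10] |-1|<=|-1| out[0]=1 → r--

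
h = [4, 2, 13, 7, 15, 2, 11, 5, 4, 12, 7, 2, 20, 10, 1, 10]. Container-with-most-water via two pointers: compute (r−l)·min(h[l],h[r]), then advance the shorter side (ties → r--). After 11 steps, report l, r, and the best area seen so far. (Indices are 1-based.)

l=9, r=13, best area=130

[1,16] min(4,10)*15=60 best=60 * → l++
[2,16] min(2,10)*14=28 best=60 → l++
[3,16] min(13,10)*13=130 best=130 * → r--
[3,15] min(13,1)*12=12 best=130 → r--
[3,14] min(13,10)*11=110 best=130 → r--
[3,13] min(13,20)*10=130 best=130 → l++
[4,13] min(7,20)*9=63 best=130 → l++
[5,13] min(15,20)*8=120 best=130 → l++
[6,13] min(2,20)*7=14 best=130 → l++
[7,13] min(11,20)*6=66 best=130 → l++
[8,13] min(5,20)*5=25 best=130 → l++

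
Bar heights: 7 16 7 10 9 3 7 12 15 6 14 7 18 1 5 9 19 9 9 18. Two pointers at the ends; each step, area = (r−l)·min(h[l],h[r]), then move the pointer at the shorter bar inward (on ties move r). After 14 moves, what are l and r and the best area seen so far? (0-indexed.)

[0,19] min(7,18)*19=133 best=133 * → l++
[1,19] min(16,18)*18=288 best=288 * → l++
[2,19] min(7,18)*17=119 best=288 → l++
[3,19] min(10,18)*16=160 best=288 → l++
[4,19] min(9,18)*15=135 best=288 → l++
[5,19] min(3,18)*14=42 best=288 → l++
[6,19] min(7,18)*13=91 best=288 → l++
[7,19] min(12,18)*12=144 best=288 → l++
[8,19] min(15,18)*11=165 best=288 → l++
[9,19] min(6,18)*10=60 best=288 → l++
[10,19] min(14,18)*9=126 best=288 → l++
[11,19] min(7,18)*8=56 best=288 → l++
[12,19] min(18,18)*7=126 best=288 → r--
[12,18] min(18,9)*6=54 best=288 → r--

l=12, r=17, best area=288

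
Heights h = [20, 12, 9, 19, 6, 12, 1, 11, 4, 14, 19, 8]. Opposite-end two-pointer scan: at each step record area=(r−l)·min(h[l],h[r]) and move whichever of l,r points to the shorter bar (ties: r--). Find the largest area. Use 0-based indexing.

max area = 190

[0,11] min(20,8)*11=88 best=88 * → r--
[0,10] min(20,19)*10=190 best=190 * → r--
[0,9] min(20,14)*9=126 best=190 → r--
[0,8] min(20,4)*8=32 best=190 → r--
[0,7] min(20,11)*7=77 best=190 → r--
[0,6] min(20,1)*6=6 best=190 → r--
[0,5] min(20,12)*5=60 best=190 → r--
[0,4] min(20,6)*4=24 best=190 → r--
[0,3] min(20,19)*3=57 best=190 → r--
[0,2] min(20,9)*2=18 best=190 → r--
[0,1] min(20,12)*1=12 best=190 → r--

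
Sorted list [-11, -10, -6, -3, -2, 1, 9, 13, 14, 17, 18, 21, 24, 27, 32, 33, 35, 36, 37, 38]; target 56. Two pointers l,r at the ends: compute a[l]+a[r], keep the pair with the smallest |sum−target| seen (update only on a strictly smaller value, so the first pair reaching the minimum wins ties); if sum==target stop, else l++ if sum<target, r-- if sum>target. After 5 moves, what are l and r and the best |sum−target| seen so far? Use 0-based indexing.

l=5, r=19, best |Δ|=20

l=0 r=19: -11+38=27 d=29 *, l++
l=1 r=19: -10+38=28 d=28 *, l++
l=2 r=19: -6+38=32 d=24 *, l++
l=3 r=19: -3+38=35 d=21 *, l++
l=4 r=19: -2+38=36 d=20 *, l++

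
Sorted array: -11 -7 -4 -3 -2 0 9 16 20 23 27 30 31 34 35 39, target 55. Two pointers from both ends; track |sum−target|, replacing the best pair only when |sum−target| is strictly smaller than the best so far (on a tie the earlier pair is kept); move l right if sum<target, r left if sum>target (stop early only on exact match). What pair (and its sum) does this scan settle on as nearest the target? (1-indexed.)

pair (16, 39) with sum 55 (|Δ|=0)

l=1 r=16: -11+39=28 d=27 *, l++
l=2 r=16: -7+39=32 d=23 *, l++
l=3 r=16: -4+39=35 d=20 *, l++
l=4 r=16: -3+39=36 d=19 *, l++
l=5 r=16: -2+39=37 d=18 *, l++
l=6 r=16: 0+39=39 d=16 *, l++
l=7 r=16: 9+39=48 d=7 *, l++
l=8 r=16: 16+39=55 d=0 *, stop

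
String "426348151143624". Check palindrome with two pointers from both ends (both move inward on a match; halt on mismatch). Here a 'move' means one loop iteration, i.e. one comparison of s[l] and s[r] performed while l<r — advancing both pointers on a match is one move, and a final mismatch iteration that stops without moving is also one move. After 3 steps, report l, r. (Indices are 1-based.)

l=4, r=12

[1,15] '4'=='4' → l++,r--
[2,14] '2'=='2' → l++,r--
[3,13] '6'=='6' → l++,r--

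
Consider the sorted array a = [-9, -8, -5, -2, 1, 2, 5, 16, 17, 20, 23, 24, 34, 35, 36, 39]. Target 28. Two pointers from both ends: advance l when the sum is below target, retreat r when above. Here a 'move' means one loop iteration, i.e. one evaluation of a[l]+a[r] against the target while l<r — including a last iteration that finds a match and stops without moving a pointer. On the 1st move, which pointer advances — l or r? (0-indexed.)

r

l=0 r=15: -9+39=30 >28, r--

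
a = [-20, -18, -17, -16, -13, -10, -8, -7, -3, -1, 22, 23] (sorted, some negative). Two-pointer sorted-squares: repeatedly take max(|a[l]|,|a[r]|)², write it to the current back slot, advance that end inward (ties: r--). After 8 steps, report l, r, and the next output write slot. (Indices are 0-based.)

l=6, r=9, next write slot=3

l=0 r=11: |-20|<=|23| out[11]=529, r--
l=0 r=10: |-20|<=|22| out[10]=484, r--
l=0 r=9: |-20|>|-1| out[9]=400, l++
l=1 r=9: |-18|>|-1| out[8]=324, l++
l=2 r=9: |-17|>|-1| out[7]=289, l++
l=3 r=9: |-16|>|-1| out[6]=256, l++
l=4 r=9: |-13|>|-1| out[5]=169, l++
l=5 r=9: |-10|>|-1| out[4]=100, l++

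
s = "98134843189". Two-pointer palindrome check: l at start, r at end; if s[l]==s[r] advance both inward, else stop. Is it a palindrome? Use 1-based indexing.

l=1 r=11: '9'=='9', l++,r--
l=2 r=10: '8'=='8', l++,r--
l=3 r=9: '1'=='1', l++,r--
l=4 r=8: '3'=='3', l++,r--
l=5 r=7: '4'=='4', l++,r--

palindrome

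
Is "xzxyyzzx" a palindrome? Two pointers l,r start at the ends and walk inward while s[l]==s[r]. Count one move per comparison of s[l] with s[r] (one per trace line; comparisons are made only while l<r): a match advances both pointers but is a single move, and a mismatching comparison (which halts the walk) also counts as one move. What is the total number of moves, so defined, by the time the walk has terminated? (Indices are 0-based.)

[0,7] 'x'=='x' → l++,r--
[1,6] 'z'=='z' → l++,r--
[2,5] 'x'!='z' → stop

3 moves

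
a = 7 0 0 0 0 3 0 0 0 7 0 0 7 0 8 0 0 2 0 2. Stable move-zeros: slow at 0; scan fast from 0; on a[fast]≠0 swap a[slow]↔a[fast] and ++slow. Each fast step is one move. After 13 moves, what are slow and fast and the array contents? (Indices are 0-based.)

slow=4, fast=13, a=[7, 3, 7, 7, 0, 0, 0, 0, 0, 0, 0, 0, 0, 0, 8, 0, 0, 2, 0, 2]

slow=0 fast=0: a[fast]=7≠0 swap→a[0]=7, slow++,fast++
slow=1 fast=1: a[fast]=0, fast++
slow=1 fast=2: a[fast]=0, fast++
slow=1 fast=3: a[fast]=0, fast++
slow=1 fast=4: a[fast]=0, fast++
slow=1 fast=5: a[fast]=3≠0 swap→a[1]=3, slow++,fast++
slow=2 fast=6: a[fast]=0, fast++
slow=2 fast=7: a[fast]=0, fast++
slow=2 fast=8: a[fast]=0, fast++
slow=2 fast=9: a[fast]=7≠0 swap→a[2]=7, slow++,fast++
slow=3 fast=10: a[fast]=0, fast++
slow=3 fast=11: a[fast]=0, fast++
slow=3 fast=12: a[fast]=7≠0 swap→a[3]=7, slow++,fast++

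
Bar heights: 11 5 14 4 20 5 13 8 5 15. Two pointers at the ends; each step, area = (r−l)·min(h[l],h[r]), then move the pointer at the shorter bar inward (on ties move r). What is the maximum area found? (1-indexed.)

max area = 99

l=1 r=10: min(11,15)*9=99 best=99 *, l++
l=2 r=10: min(5,15)*8=40 best=99, l++
l=3 r=10: min(14,15)*7=98 best=99, l++
l=4 r=10: min(4,15)*6=24 best=99, l++
l=5 r=10: min(20,15)*5=75 best=99, r--
l=5 r=9: min(20,5)*4=20 best=99, r--
l=5 r=8: min(20,8)*3=24 best=99, r--
l=5 r=7: min(20,13)*2=26 best=99, r--
l=5 r=6: min(20,5)*1=5 best=99, r--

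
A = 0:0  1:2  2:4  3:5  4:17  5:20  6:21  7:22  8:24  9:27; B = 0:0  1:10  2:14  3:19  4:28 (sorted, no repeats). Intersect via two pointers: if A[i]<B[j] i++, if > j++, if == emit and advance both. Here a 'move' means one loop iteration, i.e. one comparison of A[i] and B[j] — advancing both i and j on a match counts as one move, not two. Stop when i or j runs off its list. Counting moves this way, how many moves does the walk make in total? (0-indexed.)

13 moves

[i=0,j=0] 0==0 emit → i++,j++
[i=1,j=1] 2<10 → i++
[i=2,j=1] 4<10 → i++
[i=3,j=1] 5<10 → i++
[i=4,j=1] 17>10 → j++
[i=4,j=2] 17>14 → j++
[i=4,j=3] 17<19 → i++
[i=5,j=3] 20>19 → j++
[i=5,j=4] 20<28 → i++
[i=6,j=4] 21<28 → i++
[i=7,j=4] 22<28 → i++
[i=8,j=4] 24<28 → i++
[i=9,j=4] 27<28 → i++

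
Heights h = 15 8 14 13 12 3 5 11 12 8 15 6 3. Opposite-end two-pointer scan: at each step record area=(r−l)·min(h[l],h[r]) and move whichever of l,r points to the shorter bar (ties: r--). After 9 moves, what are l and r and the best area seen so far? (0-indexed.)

l=0, r=3, best area=150

[0,12] min(15,3)*12=36 best=36 * → r--
[0,11] min(15,6)*11=66 best=66 * → r--
[0,10] min(15,15)*10=150 best=150 * → r--
[0,9] min(15,8)*9=72 best=150 → r--
[0,8] min(15,12)*8=96 best=150 → r--
[0,7] min(15,11)*7=77 best=150 → r--
[0,6] min(15,5)*6=30 best=150 → r--
[0,5] min(15,3)*5=15 best=150 → r--
[0,4] min(15,12)*4=48 best=150 → r--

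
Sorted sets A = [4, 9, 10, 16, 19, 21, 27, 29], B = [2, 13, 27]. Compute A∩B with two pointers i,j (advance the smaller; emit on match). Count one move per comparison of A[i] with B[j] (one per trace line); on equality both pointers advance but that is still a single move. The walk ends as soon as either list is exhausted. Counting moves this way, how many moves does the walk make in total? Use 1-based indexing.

9 moves

i=1 j=1: 4>2, j++
i=1 j=2: 4<13, i++
i=2 j=2: 9<13, i++
i=3 j=2: 10<13, i++
i=4 j=2: 16>13, j++
i=4 j=3: 16<27, i++
i=5 j=3: 19<27, i++
i=6 j=3: 21<27, i++
i=7 j=3: 27==27 emit, i++,j++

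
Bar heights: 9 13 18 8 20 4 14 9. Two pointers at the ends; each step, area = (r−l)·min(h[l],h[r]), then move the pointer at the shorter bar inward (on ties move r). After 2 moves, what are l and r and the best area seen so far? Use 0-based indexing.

l=1, r=6, best area=63

l=0 r=7: min(9,9)*7=63 best=63 *, r--
l=0 r=6: min(9,14)*6=54 best=63, l++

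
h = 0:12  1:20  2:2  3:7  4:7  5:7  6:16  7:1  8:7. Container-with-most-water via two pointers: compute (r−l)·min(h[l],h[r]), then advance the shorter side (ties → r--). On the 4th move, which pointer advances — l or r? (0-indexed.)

l=0 r=8: min(12,7)*8=56 best=56 *, r--
l=0 r=7: min(12,1)*7=7 best=56, r--
l=0 r=6: min(12,16)*6=72 best=72 *, l++
l=1 r=6: min(20,16)*5=80 best=80 *, r--

r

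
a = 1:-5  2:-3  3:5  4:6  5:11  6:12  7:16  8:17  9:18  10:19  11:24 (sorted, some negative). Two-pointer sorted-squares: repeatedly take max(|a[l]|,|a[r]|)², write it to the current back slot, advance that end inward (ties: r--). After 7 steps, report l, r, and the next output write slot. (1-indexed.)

l=1, r=4, next write slot=4

[1,11] |-5|<=|24| out[11]=576 → r--
[1,10] |-5|<=|19| out[10]=361 → r--
[1,9] |-5|<=|18| out[9]=324 → r--
[1,8] |-5|<=|17| out[8]=289 → r--
[1,7] |-5|<=|16| out[7]=256 → r--
[1,6] |-5|<=|12| out[6]=144 → r--
[1,5] |-5|<=|11| out[5]=121 → r--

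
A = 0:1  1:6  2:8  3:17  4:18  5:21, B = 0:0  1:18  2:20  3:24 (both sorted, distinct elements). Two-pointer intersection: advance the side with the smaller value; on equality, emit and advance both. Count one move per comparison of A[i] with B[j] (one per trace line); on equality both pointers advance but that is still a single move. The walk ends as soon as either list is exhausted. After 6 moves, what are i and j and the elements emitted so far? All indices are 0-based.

i=5, j=2, emitted=[18]

[i=0,j=0] 1>0 → j++
[i=0,j=1] 1<18 → i++
[i=1,j=1] 6<18 → i++
[i=2,j=1] 8<18 → i++
[i=3,j=1] 17<18 → i++
[i=4,j=1] 18==18 emit → i++,j++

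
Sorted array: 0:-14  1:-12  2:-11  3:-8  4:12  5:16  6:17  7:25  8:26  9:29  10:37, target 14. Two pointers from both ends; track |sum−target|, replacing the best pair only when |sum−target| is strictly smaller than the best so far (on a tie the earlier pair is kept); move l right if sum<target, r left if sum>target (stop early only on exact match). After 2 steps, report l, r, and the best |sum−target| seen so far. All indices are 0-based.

l=0, r=8, best |Δ|=1

l=0 r=10: -14+37=23 d=9 *, r--
l=0 r=9: -14+29=15 d=1 *, r--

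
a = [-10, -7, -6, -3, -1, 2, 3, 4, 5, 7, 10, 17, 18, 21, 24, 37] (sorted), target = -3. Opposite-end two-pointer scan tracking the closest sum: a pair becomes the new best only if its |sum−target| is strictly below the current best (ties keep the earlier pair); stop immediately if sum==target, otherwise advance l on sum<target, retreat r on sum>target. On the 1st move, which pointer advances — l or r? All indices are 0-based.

r

[0,15] -10+37=27 d=30 * → r--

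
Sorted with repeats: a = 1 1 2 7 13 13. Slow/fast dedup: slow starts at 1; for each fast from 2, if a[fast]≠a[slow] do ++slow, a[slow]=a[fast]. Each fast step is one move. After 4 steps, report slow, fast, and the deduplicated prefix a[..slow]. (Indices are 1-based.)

slow=4, fast=6, prefix=[1, 2, 7, 13]

slow=1 fast=2: a[fast]=1=a[slow] dup, fast++
slow=1 fast=3: a[fast]=2≠a[slow]=1 write a[2]=2, slow++,fast++
slow=2 fast=4: a[fast]=7≠a[slow]=2 write a[3]=7, slow++,fast++
slow=3 fast=5: a[fast]=13≠a[slow]=7 write a[4]=13, slow++,fast++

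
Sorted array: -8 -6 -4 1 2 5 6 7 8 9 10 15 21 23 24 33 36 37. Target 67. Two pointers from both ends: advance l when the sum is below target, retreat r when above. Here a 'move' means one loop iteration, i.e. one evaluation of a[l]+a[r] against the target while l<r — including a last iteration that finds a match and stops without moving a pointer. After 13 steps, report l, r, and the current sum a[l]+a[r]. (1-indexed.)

[1,18] -8+37=29 <67 → l++
[2,18] -6+37=31 <67 → l++
[3,18] -4+37=33 <67 → l++
[4,18] 1+37=38 <67 → l++
[5,18] 2+37=39 <67 → l++
[6,18] 5+37=42 <67 → l++
[7,18] 6+37=43 <67 → l++
[8,18] 7+37=44 <67 → l++
[9,18] 8+37=45 <67 → l++
[10,18] 9+37=46 <67 → l++
[11,18] 10+37=47 <67 → l++
[12,18] 15+37=52 <67 → l++
[13,18] 21+37=58 <67 → l++

l=14, r=18, sum=60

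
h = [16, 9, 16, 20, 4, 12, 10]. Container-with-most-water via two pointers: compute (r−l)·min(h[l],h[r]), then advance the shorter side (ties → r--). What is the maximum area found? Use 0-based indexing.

[0,6] min(16,10)*6=60 best=60 * → r--
[0,5] min(16,12)*5=60 best=60 → r--
[0,4] min(16,4)*4=16 best=60 → r--
[0,3] min(16,20)*3=48 best=60 → l++
[1,3] min(9,20)*2=18 best=60 → l++
[2,3] min(16,20)*1=16 best=60 → l++

max area = 60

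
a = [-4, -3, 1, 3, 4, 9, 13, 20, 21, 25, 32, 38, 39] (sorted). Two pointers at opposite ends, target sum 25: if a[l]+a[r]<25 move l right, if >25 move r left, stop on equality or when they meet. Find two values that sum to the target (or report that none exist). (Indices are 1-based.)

[1,13] -4+39=35 >25 → r--
[1,12] -4+38=34 >25 → r--
[1,11] -4+32=28 >25 → r--
[1,10] -4+25=21 <25 → l++
[2,10] -3+25=22 <25 → l++
[3,10] 1+25=26 >25 → r--
[3,9] 1+21=22 <25 → l++
[4,9] 3+21=24 <25 → l++
[5,9] 4+21=25 → found

(4, 21)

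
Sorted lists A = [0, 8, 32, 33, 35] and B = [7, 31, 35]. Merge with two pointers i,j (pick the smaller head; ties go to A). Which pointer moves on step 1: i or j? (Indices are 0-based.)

i=0 j=0: A[i]=0<=B[j]=7 take 0, i++

i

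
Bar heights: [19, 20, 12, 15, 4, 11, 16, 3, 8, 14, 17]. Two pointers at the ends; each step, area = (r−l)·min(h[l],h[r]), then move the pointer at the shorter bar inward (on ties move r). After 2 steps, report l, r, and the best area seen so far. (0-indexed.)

[0,10] min(19,17)*10=170 best=170 * → r--
[0,9] min(19,14)*9=126 best=170 → r--

l=0, r=8, best area=170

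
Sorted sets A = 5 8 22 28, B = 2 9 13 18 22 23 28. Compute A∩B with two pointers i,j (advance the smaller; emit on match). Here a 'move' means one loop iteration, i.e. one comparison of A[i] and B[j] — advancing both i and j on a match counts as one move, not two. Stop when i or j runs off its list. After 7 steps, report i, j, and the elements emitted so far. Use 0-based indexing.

i=0 j=0: 5>2, j++
i=0 j=1: 5<9, i++
i=1 j=1: 8<9, i++
i=2 j=1: 22>9, j++
i=2 j=2: 22>13, j++
i=2 j=3: 22>18, j++
i=2 j=4: 22==22 emit, i++,j++

i=3, j=5, emitted=[22]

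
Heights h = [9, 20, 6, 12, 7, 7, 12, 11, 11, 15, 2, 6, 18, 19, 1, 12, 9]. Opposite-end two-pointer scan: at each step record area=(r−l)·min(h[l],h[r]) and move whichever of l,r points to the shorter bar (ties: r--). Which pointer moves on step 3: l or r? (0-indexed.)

r

l=0 r=16: min(9,9)*16=144 best=144 *, r--
l=0 r=15: min(9,12)*15=135 best=144, l++
l=1 r=15: min(20,12)*14=168 best=168 *, r--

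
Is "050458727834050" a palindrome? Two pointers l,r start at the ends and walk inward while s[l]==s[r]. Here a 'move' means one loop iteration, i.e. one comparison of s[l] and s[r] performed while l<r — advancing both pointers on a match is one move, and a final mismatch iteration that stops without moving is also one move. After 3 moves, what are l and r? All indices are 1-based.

l=4, r=12

[1,15] '0'=='0' → l++,r--
[2,14] '5'=='5' → l++,r--
[3,13] '0'=='0' → l++,r--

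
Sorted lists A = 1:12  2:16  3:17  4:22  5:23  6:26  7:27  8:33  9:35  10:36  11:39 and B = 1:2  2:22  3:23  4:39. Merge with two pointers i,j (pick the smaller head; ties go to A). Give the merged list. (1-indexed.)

i=1 j=1: A[i]=12>B[j]=2 take 2, j++
i=1 j=2: A[i]=12<=B[j]=22 take 12, i++
i=2 j=2: A[i]=16<=B[j]=22 take 16, i++
i=3 j=2: A[i]=17<=B[j]=22 take 17, i++
i=4 j=2: A[i]=22<=B[j]=22 take 22, i++
i=5 j=2: A[i]=23>B[j]=22 take 22, j++
i=5 j=3: A[i]=23<=B[j]=23 take 23, i++
i=6 j=3: A[i]=26>B[j]=23 take 23, j++
i=6 j=4: A[i]=26<=B[j]=39 take 26, i++
i=7 j=4: A[i]=27<=B[j]=39 take 27, i++
i=8 j=4: A[i]=33<=B[j]=39 take 33, i++
i=9 j=4: A[i]=35<=B[j]=39 take 35, i++
i=10 j=4: A[i]=36<=B[j]=39 take 36, i++
i=11 j=4: A[i]=39<=B[j]=39 take 39, i++
i=12 j=4: A done, take B[j]=39, j++

[2, 12, 16, 17, 22, 22, 23, 23, 26, 27, 33, 35, 36, 39, 39]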